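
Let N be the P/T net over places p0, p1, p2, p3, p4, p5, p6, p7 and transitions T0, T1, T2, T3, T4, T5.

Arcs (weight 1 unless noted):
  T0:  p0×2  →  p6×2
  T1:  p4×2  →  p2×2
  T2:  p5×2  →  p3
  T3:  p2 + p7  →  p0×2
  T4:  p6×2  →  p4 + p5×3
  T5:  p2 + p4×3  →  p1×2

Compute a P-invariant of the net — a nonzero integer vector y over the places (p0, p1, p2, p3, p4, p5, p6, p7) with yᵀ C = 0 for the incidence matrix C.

Incidence matrix C (rows=places, cols=transitions):
       T0   T1   T2   T3   T4   T5
   p0  -2    0    0    2    0    0
   p1   0    0    0    0    0    2
   p2   0    2    0   -1    0   -1
   p3   0    0    1    0    0    0
   p4   0   -2    0    0    1   -3
   p5   0    0   -2    0    3    0
   p6   2    0    0    0   -2    0
   p7   0    0    0   -1    0    0

Candidate y = [1, 4, 2, 0, 2, 0, 1, 0]; check y·C column-wise:
  col T0: 1·-2 + 4·0 + 2·0 + 2·0 + 1·2 = 0
  col T1: 1·0 + 4·0 + 2·2 + 2·-2 + 1·0 = 0
  col T2: 1·0 + 4·0 + 2·0 + 0·1 + 2·0 + 0·-2 + 1·0 = 0
  col T3: 1·2 + 4·0 + 2·-1 + 2·0 + 1·0 + 0·-1 = 0
  col T4: 1·0 + 4·0 + 2·0 + 2·1 + 0·3 + 1·-2 = 0
  col T5: 1·0 + 4·2 + 2·-1 + 2·-3 + 1·0 = 0

y = (p0:1, p1:4, p2:2, p3:0, p4:2, p5:0, p6:1, p7:0)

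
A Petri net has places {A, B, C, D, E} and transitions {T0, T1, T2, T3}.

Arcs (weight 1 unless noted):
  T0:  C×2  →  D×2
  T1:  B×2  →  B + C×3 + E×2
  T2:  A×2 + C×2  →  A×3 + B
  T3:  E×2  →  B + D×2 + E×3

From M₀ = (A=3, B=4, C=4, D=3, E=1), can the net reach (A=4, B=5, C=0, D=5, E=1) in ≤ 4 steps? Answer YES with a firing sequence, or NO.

step 1: fire T0:  (A=3, B=4, C=4, D=3, E=1) → (A=3, B=4, C=2, D=5, E=1)
step 2: fire T2:  (A=3, B=4, C=2, D=5, E=1) → (A=4, B=5, C=0, D=5, E=1)

YES — reachable via ⟨T0, T2⟩ (2 firings)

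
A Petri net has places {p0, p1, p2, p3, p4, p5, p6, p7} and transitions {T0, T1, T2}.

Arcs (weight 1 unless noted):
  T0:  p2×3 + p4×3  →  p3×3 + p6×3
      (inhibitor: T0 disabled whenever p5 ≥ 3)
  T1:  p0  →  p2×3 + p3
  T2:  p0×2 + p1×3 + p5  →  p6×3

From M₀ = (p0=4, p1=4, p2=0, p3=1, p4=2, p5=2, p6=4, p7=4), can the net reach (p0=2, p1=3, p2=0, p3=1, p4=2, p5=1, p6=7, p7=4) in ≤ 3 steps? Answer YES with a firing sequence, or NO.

depth 0: 1 marking
depth 1: 3 markings reached so far
depth 2: 5 markings reached so far
depth 3: 7 markings reached so far
target is not among the 7 markings reachable within 3 steps

NO — not reachable within 3 firings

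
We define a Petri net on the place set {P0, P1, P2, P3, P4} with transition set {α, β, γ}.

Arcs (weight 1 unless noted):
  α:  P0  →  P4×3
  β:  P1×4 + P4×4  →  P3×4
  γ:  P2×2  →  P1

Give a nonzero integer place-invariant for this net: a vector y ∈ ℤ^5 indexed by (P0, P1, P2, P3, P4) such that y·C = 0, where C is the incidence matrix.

y = (P0:0, P1:2, P2:1, P3:2, P4:0)

Incidence matrix C (rows=places, cols=transitions):
        α    β    γ
   P0  -1    0    0
   P1   0   -4    1
   P2   0    0   -2
   P3   0    4    0
   P4   3   -4    0

Candidate y = [0, 2, 1, 2, 0]; check y·C column-wise:
  col α: 0·-1 + 2·0 + 1·0 + 2·0 + 0·3 = 0
  col β: 2·-4 + 1·0 + 2·4 + 0·-4 = 0
  col γ: 2·1 + 1·-2 + 2·0 = 0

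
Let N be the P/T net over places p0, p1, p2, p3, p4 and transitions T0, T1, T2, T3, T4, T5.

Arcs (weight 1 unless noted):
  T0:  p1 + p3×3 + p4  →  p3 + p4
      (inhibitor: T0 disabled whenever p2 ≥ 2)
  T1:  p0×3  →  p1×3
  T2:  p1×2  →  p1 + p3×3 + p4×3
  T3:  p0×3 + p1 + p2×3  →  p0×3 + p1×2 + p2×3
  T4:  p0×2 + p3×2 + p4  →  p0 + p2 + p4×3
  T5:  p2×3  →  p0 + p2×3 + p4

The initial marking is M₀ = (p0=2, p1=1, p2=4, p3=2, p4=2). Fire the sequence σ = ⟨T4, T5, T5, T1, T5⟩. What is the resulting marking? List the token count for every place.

(p0=1, p1=4, p2=5, p3=0, p4=7)

step 1: fire T4:  (p0=2, p1=1, p2=4, p3=2, p4=2) → (p0=1, p1=1, p2=5, p3=0, p4=4)
step 2: fire T5:  (p0=1, p1=1, p2=5, p3=0, p4=4) → (p0=2, p1=1, p2=5, p3=0, p4=5)
step 3: fire T5:  (p0=2, p1=1, p2=5, p3=0, p4=5) → (p0=3, p1=1, p2=5, p3=0, p4=6)
step 4: fire T1:  (p0=3, p1=1, p2=5, p3=0, p4=6) → (p0=0, p1=4, p2=5, p3=0, p4=6)
step 5: fire T5:  (p0=0, p1=4, p2=5, p3=0, p4=6) → (p0=1, p1=4, p2=5, p3=0, p4=7)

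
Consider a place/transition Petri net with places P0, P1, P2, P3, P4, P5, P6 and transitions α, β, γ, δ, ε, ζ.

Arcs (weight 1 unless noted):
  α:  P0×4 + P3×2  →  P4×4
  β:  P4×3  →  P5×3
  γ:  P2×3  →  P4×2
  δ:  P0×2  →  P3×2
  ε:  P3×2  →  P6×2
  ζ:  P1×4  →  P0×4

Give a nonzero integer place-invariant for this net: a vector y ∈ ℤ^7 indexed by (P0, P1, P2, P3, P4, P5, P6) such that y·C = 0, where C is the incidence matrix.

Incidence matrix C (rows=places, cols=transitions):
        α    β    γ    δ    ε    ζ
   P0  -4    0    0   -2    0    4
   P1   0    0    0    0    0   -4
   P2   0    0   -3    0    0    0
   P3  -2    0    0    2   -2    0
   P4   4   -3    2    0    0    0
   P5   0    3    0    0    0    0
   P6   0    0    0    0    2    0

Candidate y = [2, 2, 2, 2, 3, 3, 2]; check y·C column-wise:
  col α: 2·-4 + 2·0 + 2·0 + 2·-2 + 3·4 + 3·0 + 2·0 = 0
  col β: 2·0 + 2·0 + 2·0 + 2·0 + 3·-3 + 3·3 + 2·0 = 0
  col γ: 2·0 + 2·0 + 2·-3 + 2·0 + 3·2 + 3·0 + 2·0 = 0
  col δ: 2·-2 + 2·0 + 2·0 + 2·2 + 3·0 + 3·0 + 2·0 = 0
  col ε: 2·0 + 2·0 + 2·0 + 2·-2 + 3·0 + 3·0 + 2·2 = 0
  col ζ: 2·4 + 2·-4 + 2·0 + 2·0 + 3·0 + 3·0 + 2·0 = 0

y = (P0:2, P1:2, P2:2, P3:2, P4:3, P5:3, P6:2)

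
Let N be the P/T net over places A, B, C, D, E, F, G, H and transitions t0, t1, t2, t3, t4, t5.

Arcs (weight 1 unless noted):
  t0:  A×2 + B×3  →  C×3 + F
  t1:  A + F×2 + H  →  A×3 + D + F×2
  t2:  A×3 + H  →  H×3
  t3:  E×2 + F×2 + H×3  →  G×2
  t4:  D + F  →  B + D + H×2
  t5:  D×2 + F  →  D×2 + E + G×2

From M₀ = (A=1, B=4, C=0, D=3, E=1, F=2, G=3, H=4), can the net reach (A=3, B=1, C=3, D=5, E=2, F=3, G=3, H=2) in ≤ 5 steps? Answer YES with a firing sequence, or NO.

NO — not reachable within 5 firings

depth 0: 1 marking
depth 1: 4 markings reached so far
depth 2: 12 markings reached so far
depth 3: 24 markings reached so far
depth 4: 44 markings reached so far
depth 5: 69 markings reached so far
target is not among the 69 markings reachable within 5 steps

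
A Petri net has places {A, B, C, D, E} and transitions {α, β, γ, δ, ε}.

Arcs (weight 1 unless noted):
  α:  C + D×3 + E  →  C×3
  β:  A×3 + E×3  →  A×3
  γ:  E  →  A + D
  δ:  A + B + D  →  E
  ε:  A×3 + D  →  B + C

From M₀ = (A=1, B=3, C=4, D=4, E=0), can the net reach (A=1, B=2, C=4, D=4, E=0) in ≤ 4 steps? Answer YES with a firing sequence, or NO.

YES — reachable via ⟨δ, γ⟩ (2 firings)

step 1: fire δ:  (A=1, B=3, C=4, D=4, E=0) → (A=0, B=2, C=4, D=3, E=1)
step 2: fire γ:  (A=0, B=2, C=4, D=3, E=1) → (A=1, B=2, C=4, D=4, E=0)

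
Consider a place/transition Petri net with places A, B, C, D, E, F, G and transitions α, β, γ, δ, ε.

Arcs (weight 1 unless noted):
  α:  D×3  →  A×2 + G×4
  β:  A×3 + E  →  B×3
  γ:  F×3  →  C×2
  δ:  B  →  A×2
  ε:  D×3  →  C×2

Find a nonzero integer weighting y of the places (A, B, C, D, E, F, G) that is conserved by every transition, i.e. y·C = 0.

y = (A:3, B:6, C:3, D:2, E:9, F:2, G:0)

Incidence matrix C (rows=places, cols=transitions):
        α    β    γ    δ    ε
    A   2   -3    0    2    0
    B   0    3    0   -1    0
    C   0    0    2    0    2
    D  -3    0    0    0   -3
    E   0   -1    0    0    0
    F   0    0   -3    0    0
    G   4    0    0    0    0

Candidate y = [3, 6, 3, 2, 9, 2, 0]; check y·C column-wise:
  col α: 3·2 + 6·0 + 3·0 + 2·-3 + 9·0 + 2·0 + 0·4 = 0
  col β: 3·-3 + 6·3 + 3·0 + 2·0 + 9·-1 + 2·0 = 0
  col γ: 3·0 + 6·0 + 3·2 + 2·0 + 9·0 + 2·-3 = 0
  col δ: 3·2 + 6·-1 + 3·0 + 2·0 + 9·0 + 2·0 = 0
  col ε: 3·0 + 6·0 + 3·2 + 2·-3 + 9·0 + 2·0 = 0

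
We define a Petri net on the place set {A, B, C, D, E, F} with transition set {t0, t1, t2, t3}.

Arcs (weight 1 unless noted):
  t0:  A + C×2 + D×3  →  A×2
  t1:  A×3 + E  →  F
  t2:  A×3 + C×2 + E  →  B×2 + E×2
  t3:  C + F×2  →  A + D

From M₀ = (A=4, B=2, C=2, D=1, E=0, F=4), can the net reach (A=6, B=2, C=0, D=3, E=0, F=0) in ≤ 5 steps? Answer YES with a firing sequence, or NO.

step 1: fire t3:  (A=4, B=2, C=2, D=1, E=0, F=4) → (A=5, B=2, C=1, D=2, E=0, F=2)
step 2: fire t3:  (A=5, B=2, C=1, D=2, E=0, F=2) → (A=6, B=2, C=0, D=3, E=0, F=0)

YES — reachable via ⟨t3, t3⟩ (2 firings)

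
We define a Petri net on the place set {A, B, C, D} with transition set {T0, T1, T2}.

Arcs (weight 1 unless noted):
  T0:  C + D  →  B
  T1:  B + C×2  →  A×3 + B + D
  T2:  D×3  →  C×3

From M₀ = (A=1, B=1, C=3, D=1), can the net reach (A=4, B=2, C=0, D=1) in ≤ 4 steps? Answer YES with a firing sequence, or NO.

YES — reachable via ⟨T0, T1⟩ (2 firings)

step 1: fire T0:  (A=1, B=1, C=3, D=1) → (A=1, B=2, C=2, D=0)
step 2: fire T1:  (A=1, B=2, C=2, D=0) → (A=4, B=2, C=0, D=1)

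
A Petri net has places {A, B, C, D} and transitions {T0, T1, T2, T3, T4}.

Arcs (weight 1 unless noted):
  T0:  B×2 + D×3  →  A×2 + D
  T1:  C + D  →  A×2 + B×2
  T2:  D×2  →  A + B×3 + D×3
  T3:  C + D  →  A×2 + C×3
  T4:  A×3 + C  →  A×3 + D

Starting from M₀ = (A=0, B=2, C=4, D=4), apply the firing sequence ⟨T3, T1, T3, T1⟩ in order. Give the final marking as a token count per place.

(A=8, B=6, C=6, D=0)

step 1: fire T3:  (A=0, B=2, C=4, D=4) → (A=2, B=2, C=6, D=3)
step 2: fire T1:  (A=2, B=2, C=6, D=3) → (A=4, B=4, C=5, D=2)
step 3: fire T3:  (A=4, B=4, C=5, D=2) → (A=6, B=4, C=7, D=1)
step 4: fire T1:  (A=6, B=4, C=7, D=1) → (A=8, B=6, C=6, D=0)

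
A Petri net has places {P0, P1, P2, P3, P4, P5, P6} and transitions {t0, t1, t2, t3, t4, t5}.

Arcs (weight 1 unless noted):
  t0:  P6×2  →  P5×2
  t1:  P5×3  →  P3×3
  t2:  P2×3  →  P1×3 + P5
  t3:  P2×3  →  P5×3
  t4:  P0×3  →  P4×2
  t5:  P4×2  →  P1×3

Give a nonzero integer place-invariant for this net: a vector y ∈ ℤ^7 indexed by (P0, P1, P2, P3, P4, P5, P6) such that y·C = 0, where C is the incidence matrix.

Incidence matrix C (rows=places, cols=transitions):
       t0   t1   t2   t3   t4   t5
   P0   0    0    0    0   -3    0
   P1   0    0    3    0    0    3
   P2   0    0   -3   -3    0    0
   P3   0    3    0    0    0    0
   P4   0    0    0    0    2   -2
   P5   2   -3    1    3    0    0
   P6  -2    0    0    0    0    0

Candidate y = [2, 2, 3, 3, 3, 3, 3]; check y·C column-wise:
  col t0: 2·0 + 2·0 + 3·0 + 3·0 + 3·0 + 3·2 + 3·-2 = 0
  col t1: 2·0 + 2·0 + 3·0 + 3·3 + 3·0 + 3·-3 + 3·0 = 0
  col t2: 2·0 + 2·3 + 3·-3 + 3·0 + 3·0 + 3·1 + 3·0 = 0
  col t3: 2·0 + 2·0 + 3·-3 + 3·0 + 3·0 + 3·3 + 3·0 = 0
  col t4: 2·-3 + 2·0 + 3·0 + 3·0 + 3·2 + 3·0 + 3·0 = 0
  col t5: 2·0 + 2·3 + 3·0 + 3·0 + 3·-2 + 3·0 + 3·0 = 0

y = (P0:2, P1:2, P2:3, P3:3, P4:3, P5:3, P6:3)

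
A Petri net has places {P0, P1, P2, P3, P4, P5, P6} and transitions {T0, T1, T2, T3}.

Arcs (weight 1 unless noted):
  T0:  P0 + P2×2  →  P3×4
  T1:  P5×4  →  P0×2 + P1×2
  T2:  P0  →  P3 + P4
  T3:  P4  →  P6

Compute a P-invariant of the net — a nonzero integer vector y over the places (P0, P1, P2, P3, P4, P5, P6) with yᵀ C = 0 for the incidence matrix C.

Incidence matrix C (rows=places, cols=transitions):
       T0   T1   T2   T3
   P0  -1    2   -1    0
   P1   0    2    0    0
   P2  -2    0    0    0
   P3   4    0    1    0
   P4   0    0    1   -1
   P5   0   -4    0    0
   P6   0    0    0    1

Candidate y = [2, -2, 3, 2, 0, 0, 0]; check y·C column-wise:
  col T0: 2·-1 + -2·0 + 3·-2 + 2·4 = 0
  col T1: 2·2 + -2·2 + 3·0 + 2·0 + 0·-4 = 0
  col T2: 2·-1 + -2·0 + 3·0 + 2·1 + 0·1 = 0
  col T3: 2·0 + -2·0 + 3·0 + 2·0 + 0·-1 + 0·1 = 0

y = (P0:2, P1:-2, P2:3, P3:2, P4:0, P5:0, P6:0)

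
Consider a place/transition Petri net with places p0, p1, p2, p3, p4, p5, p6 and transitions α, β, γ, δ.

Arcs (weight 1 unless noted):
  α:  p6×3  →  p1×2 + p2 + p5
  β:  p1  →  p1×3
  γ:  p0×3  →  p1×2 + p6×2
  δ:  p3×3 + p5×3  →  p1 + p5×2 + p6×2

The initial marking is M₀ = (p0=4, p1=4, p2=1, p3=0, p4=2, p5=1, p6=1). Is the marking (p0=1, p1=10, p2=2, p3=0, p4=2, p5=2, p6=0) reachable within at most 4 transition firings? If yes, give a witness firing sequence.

YES — reachable via ⟨β, γ, α⟩ (3 firings)

step 1: fire β:  (p0=4, p1=4, p2=1, p3=0, p4=2, p5=1, p6=1) → (p0=4, p1=6, p2=1, p3=0, p4=2, p5=1, p6=1)
step 2: fire γ:  (p0=4, p1=6, p2=1, p3=0, p4=2, p5=1, p6=1) → (p0=1, p1=8, p2=1, p3=0, p4=2, p5=1, p6=3)
step 3: fire α:  (p0=1, p1=8, p2=1, p3=0, p4=2, p5=1, p6=3) → (p0=1, p1=10, p2=2, p3=0, p4=2, p5=2, p6=0)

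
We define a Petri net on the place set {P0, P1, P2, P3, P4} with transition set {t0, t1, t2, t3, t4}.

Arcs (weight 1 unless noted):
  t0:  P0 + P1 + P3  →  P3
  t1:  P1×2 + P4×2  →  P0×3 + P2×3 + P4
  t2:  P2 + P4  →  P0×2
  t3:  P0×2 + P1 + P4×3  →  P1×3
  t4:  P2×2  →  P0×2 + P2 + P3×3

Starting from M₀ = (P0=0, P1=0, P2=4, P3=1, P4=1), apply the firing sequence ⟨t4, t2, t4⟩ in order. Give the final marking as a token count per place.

(P0=6, P1=0, P2=1, P3=7, P4=0)

step 1: fire t4:  (P0=0, P1=0, P2=4, P3=1, P4=1) → (P0=2, P1=0, P2=3, P3=4, P4=1)
step 2: fire t2:  (P0=2, P1=0, P2=3, P3=4, P4=1) → (P0=4, P1=0, P2=2, P3=4, P4=0)
step 3: fire t4:  (P0=4, P1=0, P2=2, P3=4, P4=0) → (P0=6, P1=0, P2=1, P3=7, P4=0)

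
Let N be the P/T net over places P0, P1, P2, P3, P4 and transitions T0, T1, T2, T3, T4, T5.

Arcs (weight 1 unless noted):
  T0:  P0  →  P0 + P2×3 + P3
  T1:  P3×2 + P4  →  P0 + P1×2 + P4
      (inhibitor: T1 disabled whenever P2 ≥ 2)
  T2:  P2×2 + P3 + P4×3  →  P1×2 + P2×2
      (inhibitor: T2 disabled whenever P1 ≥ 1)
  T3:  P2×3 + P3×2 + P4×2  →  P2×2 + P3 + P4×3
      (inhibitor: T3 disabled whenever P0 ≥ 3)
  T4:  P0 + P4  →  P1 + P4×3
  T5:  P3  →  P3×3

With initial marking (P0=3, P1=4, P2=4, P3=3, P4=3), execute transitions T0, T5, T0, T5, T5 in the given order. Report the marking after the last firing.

step 1: fire T0:  (P0=3, P1=4, P2=4, P3=3, P4=3) → (P0=3, P1=4, P2=7, P3=4, P4=3)
step 2: fire T5:  (P0=3, P1=4, P2=7, P3=4, P4=3) → (P0=3, P1=4, P2=7, P3=6, P4=3)
step 3: fire T0:  (P0=3, P1=4, P2=7, P3=6, P4=3) → (P0=3, P1=4, P2=10, P3=7, P4=3)
step 4: fire T5:  (P0=3, P1=4, P2=10, P3=7, P4=3) → (P0=3, P1=4, P2=10, P3=9, P4=3)
step 5: fire T5:  (P0=3, P1=4, P2=10, P3=9, P4=3) → (P0=3, P1=4, P2=10, P3=11, P4=3)

(P0=3, P1=4, P2=10, P3=11, P4=3)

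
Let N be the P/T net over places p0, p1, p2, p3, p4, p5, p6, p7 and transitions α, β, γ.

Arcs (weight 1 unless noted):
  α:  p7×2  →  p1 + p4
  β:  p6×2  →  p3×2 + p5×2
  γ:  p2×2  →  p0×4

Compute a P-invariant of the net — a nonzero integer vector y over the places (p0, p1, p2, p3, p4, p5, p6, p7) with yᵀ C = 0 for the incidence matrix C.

y = (p0:1, p1:0, p2:2, p3:0, p4:0, p5:0, p6:0, p7:0)

Incidence matrix C (rows=places, cols=transitions):
        α    β    γ
   p0   0    0    4
   p1   1    0    0
   p2   0    0   -2
   p3   0    2    0
   p4   1    0    0
   p5   0    2    0
   p6   0   -2    0
   p7  -2    0    0

Candidate y = [1, 0, 2, 0, 0, 0, 0, 0]; check y·C column-wise:
  col α: 1·0 + 0·1 + 2·0 + 0·1 + 0·-2 = 0
  col β: 1·0 + 2·0 + 0·2 + 0·2 + 0·-2 = 0
  col γ: 1·4 + 2·-2 = 0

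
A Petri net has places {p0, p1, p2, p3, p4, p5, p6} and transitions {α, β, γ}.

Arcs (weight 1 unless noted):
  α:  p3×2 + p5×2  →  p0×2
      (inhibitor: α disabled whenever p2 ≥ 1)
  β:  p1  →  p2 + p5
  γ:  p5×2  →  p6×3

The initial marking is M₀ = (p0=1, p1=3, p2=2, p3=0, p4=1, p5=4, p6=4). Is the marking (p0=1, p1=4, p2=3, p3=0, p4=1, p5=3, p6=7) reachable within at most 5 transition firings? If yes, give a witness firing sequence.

depth 0: 1 marking
depth 1: 3 markings reached so far
depth 2: 6 markings reached so far
depth 3: 9 markings reached so far
depth 4: 11 markings reached so far
depth 5: 13 markings reached so far
target is not among the 13 markings reachable within 5 steps

NO — not reachable within 5 firings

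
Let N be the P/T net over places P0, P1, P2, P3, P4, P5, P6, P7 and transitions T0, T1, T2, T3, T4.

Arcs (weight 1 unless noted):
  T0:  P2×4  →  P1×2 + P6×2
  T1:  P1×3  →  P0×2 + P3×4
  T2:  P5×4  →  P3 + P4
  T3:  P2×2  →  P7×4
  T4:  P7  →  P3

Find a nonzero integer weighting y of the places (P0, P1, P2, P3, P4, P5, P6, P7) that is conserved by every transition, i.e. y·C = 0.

y = (P0:0, P1:0, P2:0, P3:0, P4:4, P5:1, P6:0, P7:0)

Incidence matrix C (rows=places, cols=transitions):
       T0   T1   T2   T3   T4
   P0   0    2    0    0    0
   P1   2   -3    0    0    0
   P2  -4    0    0   -2    0
   P3   0    4    1    0    1
   P4   0    0    1    0    0
   P5   0    0   -4    0    0
   P6   2    0    0    0    0
   P7   0    0    0    4   -1

Candidate y = [0, 0, 0, 0, 4, 1, 0, 0]; check y·C column-wise:
  col T0: 0·2 + 0·-4 + 4·0 + 1·0 + 0·2 = 0
  col T1: 0·2 + 0·-3 + 0·4 + 4·0 + 1·0 = 0
  col T2: 0·1 + 4·1 + 1·-4 = 0
  col T3: 0·-2 + 4·0 + 1·0 + 0·4 = 0
  col T4: 0·1 + 4·0 + 1·0 + 0·-1 = 0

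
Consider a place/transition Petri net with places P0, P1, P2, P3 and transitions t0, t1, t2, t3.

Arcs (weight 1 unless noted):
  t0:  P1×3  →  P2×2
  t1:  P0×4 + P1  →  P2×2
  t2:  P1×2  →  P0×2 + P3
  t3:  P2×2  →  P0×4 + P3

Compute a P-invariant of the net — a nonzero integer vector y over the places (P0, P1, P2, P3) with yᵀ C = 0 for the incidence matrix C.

y = (P0:1, P1:2, P2:3, P3:2)

Incidence matrix C (rows=places, cols=transitions):
       t0   t1   t2   t3
   P0   0   -4    2    4
   P1  -3   -1   -2    0
   P2   2    2    0   -2
   P3   0    0    1    1

Candidate y = [1, 2, 3, 2]; check y·C column-wise:
  col t0: 1·0 + 2·-3 + 3·2 + 2·0 = 0
  col t1: 1·-4 + 2·-1 + 3·2 + 2·0 = 0
  col t2: 1·2 + 2·-2 + 3·0 + 2·1 = 0
  col t3: 1·4 + 2·0 + 3·-2 + 2·1 = 0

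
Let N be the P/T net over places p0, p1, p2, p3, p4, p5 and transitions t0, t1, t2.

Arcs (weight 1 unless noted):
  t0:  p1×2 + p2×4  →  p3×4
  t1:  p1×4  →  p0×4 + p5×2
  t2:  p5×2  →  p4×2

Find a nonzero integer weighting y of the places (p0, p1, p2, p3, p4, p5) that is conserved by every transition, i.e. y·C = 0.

y = (p0:2, p1:2, p2:-1, p3:0, p4:0, p5:0)

Incidence matrix C (rows=places, cols=transitions):
       t0   t1   t2
   p0   0    4    0
   p1  -2   -4    0
   p2  -4    0    0
   p3   4    0    0
   p4   0    0    2
   p5   0    2   -2

Candidate y = [2, 2, -1, 0, 0, 0]; check y·C column-wise:
  col t0: 2·0 + 2·-2 + -1·-4 + 0·4 = 0
  col t1: 2·4 + 2·-4 + -1·0 + 0·2 = 0
  col t2: 2·0 + 2·0 + -1·0 + 0·2 + 0·-2 = 0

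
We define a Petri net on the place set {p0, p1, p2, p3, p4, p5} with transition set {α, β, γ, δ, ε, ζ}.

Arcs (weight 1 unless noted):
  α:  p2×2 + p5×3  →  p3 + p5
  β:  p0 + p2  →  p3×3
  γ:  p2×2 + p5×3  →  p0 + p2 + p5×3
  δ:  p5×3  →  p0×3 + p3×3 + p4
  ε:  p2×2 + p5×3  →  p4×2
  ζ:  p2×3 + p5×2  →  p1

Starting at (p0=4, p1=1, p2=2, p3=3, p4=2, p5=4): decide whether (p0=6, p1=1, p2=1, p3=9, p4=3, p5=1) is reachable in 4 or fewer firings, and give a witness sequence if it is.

step 1: fire β:  (p0=4, p1=1, p2=2, p3=3, p4=2, p5=4) → (p0=3, p1=1, p2=1, p3=6, p4=2, p5=4)
step 2: fire δ:  (p0=3, p1=1, p2=1, p3=6, p4=2, p5=4) → (p0=6, p1=1, p2=1, p3=9, p4=3, p5=1)

YES — reachable via ⟨β, δ⟩ (2 firings)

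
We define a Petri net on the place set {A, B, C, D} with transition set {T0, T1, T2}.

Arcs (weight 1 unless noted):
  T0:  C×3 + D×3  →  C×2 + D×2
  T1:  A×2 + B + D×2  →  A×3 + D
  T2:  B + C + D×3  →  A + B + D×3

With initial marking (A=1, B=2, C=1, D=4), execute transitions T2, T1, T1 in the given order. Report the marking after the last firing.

step 1: fire T2:  (A=1, B=2, C=1, D=4) → (A=2, B=2, C=0, D=4)
step 2: fire T1:  (A=2, B=2, C=0, D=4) → (A=3, B=1, C=0, D=3)
step 3: fire T1:  (A=3, B=1, C=0, D=3) → (A=4, B=0, C=0, D=2)

(A=4, B=0, C=0, D=2)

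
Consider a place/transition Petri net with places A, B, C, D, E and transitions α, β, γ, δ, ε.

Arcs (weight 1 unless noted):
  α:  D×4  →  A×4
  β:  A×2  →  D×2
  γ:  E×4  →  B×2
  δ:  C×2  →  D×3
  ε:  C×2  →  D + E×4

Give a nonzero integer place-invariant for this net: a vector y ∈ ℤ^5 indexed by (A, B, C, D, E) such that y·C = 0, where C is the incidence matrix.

Incidence matrix C (rows=places, cols=transitions):
        α    β    γ    δ    ε
    A   4   -2    0    0    0
    B   0    0    2    0    0
    C   0    0    0   -2   -2
    D  -4    2    0    3    1
    E   0    0   -4    0    4

Candidate y = [2, 2, 3, 2, 1]; check y·C column-wise:
  col α: 2·4 + 2·0 + 3·0 + 2·-4 + 1·0 = 0
  col β: 2·-2 + 2·0 + 3·0 + 2·2 + 1·0 = 0
  col γ: 2·0 + 2·2 + 3·0 + 2·0 + 1·-4 = 0
  col δ: 2·0 + 2·0 + 3·-2 + 2·3 + 1·0 = 0
  col ε: 2·0 + 2·0 + 3·-2 + 2·1 + 1·4 = 0

y = (A:2, B:2, C:3, D:2, E:1)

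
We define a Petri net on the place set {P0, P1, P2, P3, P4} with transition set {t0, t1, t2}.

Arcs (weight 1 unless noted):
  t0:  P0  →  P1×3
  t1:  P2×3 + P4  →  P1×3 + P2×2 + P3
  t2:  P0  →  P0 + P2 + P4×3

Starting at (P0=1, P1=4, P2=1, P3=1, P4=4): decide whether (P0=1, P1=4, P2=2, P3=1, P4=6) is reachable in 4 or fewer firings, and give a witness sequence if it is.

NO — not reachable within 4 firings

depth 0: 1 marking
depth 1: 3 markings reached so far
depth 2: 5 markings reached so far
depth 3: 8 markings reached so far
depth 4: 12 markings reached so far
target is not among the 12 markings reachable within 4 steps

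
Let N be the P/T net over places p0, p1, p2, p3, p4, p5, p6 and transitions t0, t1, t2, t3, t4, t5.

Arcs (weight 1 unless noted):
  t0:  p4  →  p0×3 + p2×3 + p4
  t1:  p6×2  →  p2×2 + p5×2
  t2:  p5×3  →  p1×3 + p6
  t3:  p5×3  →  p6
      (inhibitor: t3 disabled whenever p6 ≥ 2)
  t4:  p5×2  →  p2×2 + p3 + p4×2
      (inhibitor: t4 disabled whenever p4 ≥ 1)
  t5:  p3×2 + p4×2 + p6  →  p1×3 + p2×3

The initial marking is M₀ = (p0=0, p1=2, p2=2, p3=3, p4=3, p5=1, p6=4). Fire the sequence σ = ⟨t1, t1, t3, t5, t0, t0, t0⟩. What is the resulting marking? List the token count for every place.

(p0=9, p1=5, p2=18, p3=1, p4=1, p5=2, p6=0)

step 1: fire t1:  (p0=0, p1=2, p2=2, p3=3, p4=3, p5=1, p6=4) → (p0=0, p1=2, p2=4, p3=3, p4=3, p5=3, p6=2)
step 2: fire t1:  (p0=0, p1=2, p2=4, p3=3, p4=3, p5=3, p6=2) → (p0=0, p1=2, p2=6, p3=3, p4=3, p5=5, p6=0)
step 3: fire t3:  (p0=0, p1=2, p2=6, p3=3, p4=3, p5=5, p6=0) → (p0=0, p1=2, p2=6, p3=3, p4=3, p5=2, p6=1)
step 4: fire t5:  (p0=0, p1=2, p2=6, p3=3, p4=3, p5=2, p6=1) → (p0=0, p1=5, p2=9, p3=1, p4=1, p5=2, p6=0)
step 5: fire t0:  (p0=0, p1=5, p2=9, p3=1, p4=1, p5=2, p6=0) → (p0=3, p1=5, p2=12, p3=1, p4=1, p5=2, p6=0)
step 6: fire t0:  (p0=3, p1=5, p2=12, p3=1, p4=1, p5=2, p6=0) → (p0=6, p1=5, p2=15, p3=1, p4=1, p5=2, p6=0)
step 7: fire t0:  (p0=6, p1=5, p2=15, p3=1, p4=1, p5=2, p6=0) → (p0=9, p1=5, p2=18, p3=1, p4=1, p5=2, p6=0)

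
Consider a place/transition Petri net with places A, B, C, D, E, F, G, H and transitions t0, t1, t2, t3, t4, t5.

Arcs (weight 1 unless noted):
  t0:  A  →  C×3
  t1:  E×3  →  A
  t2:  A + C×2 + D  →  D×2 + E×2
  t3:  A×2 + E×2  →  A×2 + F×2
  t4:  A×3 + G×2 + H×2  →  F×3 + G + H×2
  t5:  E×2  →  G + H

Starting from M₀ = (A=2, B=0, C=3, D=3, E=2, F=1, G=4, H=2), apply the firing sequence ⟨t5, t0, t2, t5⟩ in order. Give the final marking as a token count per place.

(A=0, B=0, C=4, D=4, E=0, F=1, G=6, H=4)

step 1: fire t5:  (A=2, B=0, C=3, D=3, E=2, F=1, G=4, H=2) → (A=2, B=0, C=3, D=3, E=0, F=1, G=5, H=3)
step 2: fire t0:  (A=2, B=0, C=3, D=3, E=0, F=1, G=5, H=3) → (A=1, B=0, C=6, D=3, E=0, F=1, G=5, H=3)
step 3: fire t2:  (A=1, B=0, C=6, D=3, E=0, F=1, G=5, H=3) → (A=0, B=0, C=4, D=4, E=2, F=1, G=5, H=3)
step 4: fire t5:  (A=0, B=0, C=4, D=4, E=2, F=1, G=5, H=3) → (A=0, B=0, C=4, D=4, E=0, F=1, G=6, H=4)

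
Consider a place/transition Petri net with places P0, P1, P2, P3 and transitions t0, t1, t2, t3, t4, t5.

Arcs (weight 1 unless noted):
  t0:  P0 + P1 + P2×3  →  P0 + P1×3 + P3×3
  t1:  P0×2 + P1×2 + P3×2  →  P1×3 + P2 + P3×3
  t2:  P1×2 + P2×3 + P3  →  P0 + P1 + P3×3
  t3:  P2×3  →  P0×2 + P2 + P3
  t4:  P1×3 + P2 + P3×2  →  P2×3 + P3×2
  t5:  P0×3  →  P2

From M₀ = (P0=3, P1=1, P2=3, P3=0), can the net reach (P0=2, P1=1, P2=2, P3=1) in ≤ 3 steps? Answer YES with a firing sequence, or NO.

step 1: fire t3:  (P0=3, P1=1, P2=3, P3=0) → (P0=5, P1=1, P2=1, P3=1)
step 2: fire t5:  (P0=5, P1=1, P2=1, P3=1) → (P0=2, P1=1, P2=2, P3=1)

YES — reachable via ⟨t3, t5⟩ (2 firings)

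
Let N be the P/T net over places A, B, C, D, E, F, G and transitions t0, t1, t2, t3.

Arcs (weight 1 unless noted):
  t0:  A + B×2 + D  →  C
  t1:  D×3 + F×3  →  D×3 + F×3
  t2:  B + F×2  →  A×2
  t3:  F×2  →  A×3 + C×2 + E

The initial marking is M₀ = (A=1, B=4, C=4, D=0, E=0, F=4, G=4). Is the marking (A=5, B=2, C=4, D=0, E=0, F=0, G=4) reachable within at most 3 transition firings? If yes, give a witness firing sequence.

YES — reachable via ⟨t2, t2⟩ (2 firings)

step 1: fire t2:  (A=1, B=4, C=4, D=0, E=0, F=4, G=4) → (A=3, B=3, C=4, D=0, E=0, F=2, G=4)
step 2: fire t2:  (A=3, B=3, C=4, D=0, E=0, F=2, G=4) → (A=5, B=2, C=4, D=0, E=0, F=0, G=4)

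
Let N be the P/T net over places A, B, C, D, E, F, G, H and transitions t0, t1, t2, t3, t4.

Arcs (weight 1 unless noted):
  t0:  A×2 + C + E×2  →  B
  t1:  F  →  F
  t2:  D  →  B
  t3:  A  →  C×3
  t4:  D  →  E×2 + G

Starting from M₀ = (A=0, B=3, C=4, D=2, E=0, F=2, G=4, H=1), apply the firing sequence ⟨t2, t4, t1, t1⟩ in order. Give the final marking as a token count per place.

(A=0, B=4, C=4, D=0, E=2, F=2, G=5, H=1)

step 1: fire t2:  (A=0, B=3, C=4, D=2, E=0, F=2, G=4, H=1) → (A=0, B=4, C=4, D=1, E=0, F=2, G=4, H=1)
step 2: fire t4:  (A=0, B=4, C=4, D=1, E=0, F=2, G=4, H=1) → (A=0, B=4, C=4, D=0, E=2, F=2, G=5, H=1)
step 3: fire t1:  (A=0, B=4, C=4, D=0, E=2, F=2, G=5, H=1) → (A=0, B=4, C=4, D=0, E=2, F=2, G=5, H=1)
step 4: fire t1:  (A=0, B=4, C=4, D=0, E=2, F=2, G=5, H=1) → (A=0, B=4, C=4, D=0, E=2, F=2, G=5, H=1)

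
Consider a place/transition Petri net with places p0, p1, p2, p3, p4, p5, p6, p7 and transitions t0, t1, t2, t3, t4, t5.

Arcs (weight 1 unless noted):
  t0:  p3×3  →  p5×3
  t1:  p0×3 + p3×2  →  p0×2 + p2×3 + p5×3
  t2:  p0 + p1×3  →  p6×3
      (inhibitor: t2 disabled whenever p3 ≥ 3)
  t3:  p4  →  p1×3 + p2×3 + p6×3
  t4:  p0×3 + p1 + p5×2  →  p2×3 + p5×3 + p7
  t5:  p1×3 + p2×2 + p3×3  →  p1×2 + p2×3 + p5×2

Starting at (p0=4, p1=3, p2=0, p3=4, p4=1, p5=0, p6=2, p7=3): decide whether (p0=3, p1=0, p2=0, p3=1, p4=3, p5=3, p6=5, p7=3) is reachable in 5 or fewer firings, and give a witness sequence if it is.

NO — not reachable within 5 firings

depth 0: 1 marking
depth 1: 4 markings reached so far
depth 2: 12 markings reached so far
depth 3: 20 markings reached so far
depth 4: 25 markings reached so far
depth 5: 26 markings reached so far
target is not among the 26 markings reachable within 5 steps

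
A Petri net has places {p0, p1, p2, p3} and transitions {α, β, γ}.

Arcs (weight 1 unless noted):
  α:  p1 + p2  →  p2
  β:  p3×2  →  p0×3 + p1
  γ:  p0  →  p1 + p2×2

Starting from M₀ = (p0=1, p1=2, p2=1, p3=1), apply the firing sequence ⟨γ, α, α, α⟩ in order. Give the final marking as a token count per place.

(p0=0, p1=0, p2=3, p3=1)

step 1: fire γ:  (p0=1, p1=2, p2=1, p3=1) → (p0=0, p1=3, p2=3, p3=1)
step 2: fire α:  (p0=0, p1=3, p2=3, p3=1) → (p0=0, p1=2, p2=3, p3=1)
step 3: fire α:  (p0=0, p1=2, p2=3, p3=1) → (p0=0, p1=1, p2=3, p3=1)
step 4: fire α:  (p0=0, p1=1, p2=3, p3=1) → (p0=0, p1=0, p2=3, p3=1)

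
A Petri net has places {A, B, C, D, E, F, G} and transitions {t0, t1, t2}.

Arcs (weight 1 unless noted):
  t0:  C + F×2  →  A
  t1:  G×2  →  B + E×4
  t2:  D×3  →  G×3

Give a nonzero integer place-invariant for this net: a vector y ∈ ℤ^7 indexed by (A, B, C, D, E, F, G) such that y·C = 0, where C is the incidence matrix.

Incidence matrix C (rows=places, cols=transitions):
       t0   t1   t2
    A   1    0    0
    B   0    1    0
    C  -1    0    0
    D   0    0   -3
    E   0    4    0
    F  -2    0    0
    G   0   -2    3

Candidate y = [1, 0, 1, 0, 0, 0, 0]; check y·C column-wise:
  col t0: 1·1 + 1·-1 + 0·-2 = 0
  col t1: 1·0 + 0·1 + 1·0 + 0·4 + 0·-2 = 0
  col t2: 1·0 + 1·0 + 0·-3 + 0·3 = 0

y = (A:1, B:0, C:1, D:0, E:0, F:0, G:0)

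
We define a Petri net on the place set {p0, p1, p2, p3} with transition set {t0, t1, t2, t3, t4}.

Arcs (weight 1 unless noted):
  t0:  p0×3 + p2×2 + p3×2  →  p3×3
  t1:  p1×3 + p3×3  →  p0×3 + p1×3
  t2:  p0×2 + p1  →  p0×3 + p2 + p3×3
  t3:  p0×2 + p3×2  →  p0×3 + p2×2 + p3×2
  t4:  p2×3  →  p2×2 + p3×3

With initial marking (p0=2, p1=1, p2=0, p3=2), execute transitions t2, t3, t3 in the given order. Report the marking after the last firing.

(p0=5, p1=0, p2=5, p3=5)

step 1: fire t2:  (p0=2, p1=1, p2=0, p3=2) → (p0=3, p1=0, p2=1, p3=5)
step 2: fire t3:  (p0=3, p1=0, p2=1, p3=5) → (p0=4, p1=0, p2=3, p3=5)
step 3: fire t3:  (p0=4, p1=0, p2=3, p3=5) → (p0=5, p1=0, p2=5, p3=5)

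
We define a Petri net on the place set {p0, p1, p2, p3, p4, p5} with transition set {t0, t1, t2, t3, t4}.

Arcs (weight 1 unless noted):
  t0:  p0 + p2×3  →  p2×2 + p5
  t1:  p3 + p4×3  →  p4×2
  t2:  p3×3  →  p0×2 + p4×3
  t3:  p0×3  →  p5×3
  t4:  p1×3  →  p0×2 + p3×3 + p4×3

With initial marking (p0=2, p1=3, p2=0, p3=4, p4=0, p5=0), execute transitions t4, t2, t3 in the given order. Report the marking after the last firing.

(p0=3, p1=0, p2=0, p3=4, p4=6, p5=3)

step 1: fire t4:  (p0=2, p1=3, p2=0, p3=4, p4=0, p5=0) → (p0=4, p1=0, p2=0, p3=7, p4=3, p5=0)
step 2: fire t2:  (p0=4, p1=0, p2=0, p3=7, p4=3, p5=0) → (p0=6, p1=0, p2=0, p3=4, p4=6, p5=0)
step 3: fire t3:  (p0=6, p1=0, p2=0, p3=4, p4=6, p5=0) → (p0=3, p1=0, p2=0, p3=4, p4=6, p5=3)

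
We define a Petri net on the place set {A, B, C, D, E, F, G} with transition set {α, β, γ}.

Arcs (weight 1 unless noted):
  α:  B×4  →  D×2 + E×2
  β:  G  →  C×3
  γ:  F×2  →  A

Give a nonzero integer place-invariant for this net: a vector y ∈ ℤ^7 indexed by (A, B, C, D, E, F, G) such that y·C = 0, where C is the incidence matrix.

y = (A:0, B:1, C:0, D:2, E:0, F:0, G:0)

Incidence matrix C (rows=places, cols=transitions):
        α    β    γ
    A   0    0    1
    B  -4    0    0
    C   0    3    0
    D   2    0    0
    E   2    0    0
    F   0    0   -2
    G   0   -1    0

Candidate y = [0, 1, 0, 2, 0, 0, 0]; check y·C column-wise:
  col α: 1·-4 + 2·2 + 0·2 = 0
  col β: 1·0 + 0·3 + 2·0 + 0·-1 = 0
  col γ: 0·1 + 1·0 + 2·0 + 0·-2 = 0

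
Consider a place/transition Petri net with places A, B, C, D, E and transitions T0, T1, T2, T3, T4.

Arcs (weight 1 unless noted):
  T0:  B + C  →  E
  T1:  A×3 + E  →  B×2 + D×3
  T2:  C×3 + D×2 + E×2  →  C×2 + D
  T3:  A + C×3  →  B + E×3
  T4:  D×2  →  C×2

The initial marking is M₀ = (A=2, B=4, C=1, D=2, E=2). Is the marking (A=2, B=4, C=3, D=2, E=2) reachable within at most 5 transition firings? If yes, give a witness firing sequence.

depth 0: 1 marking
depth 1: 3 markings reached so far
depth 2: 5 markings reached so far
depth 3: 6 markings reached so far
depth 4: 7 markings reached so far
depth 5: 7 markings reached so far
(frontier empty at depth 5; search complete)
target is not among the 7 markings reachable within 5 steps

NO — not reachable within 5 firings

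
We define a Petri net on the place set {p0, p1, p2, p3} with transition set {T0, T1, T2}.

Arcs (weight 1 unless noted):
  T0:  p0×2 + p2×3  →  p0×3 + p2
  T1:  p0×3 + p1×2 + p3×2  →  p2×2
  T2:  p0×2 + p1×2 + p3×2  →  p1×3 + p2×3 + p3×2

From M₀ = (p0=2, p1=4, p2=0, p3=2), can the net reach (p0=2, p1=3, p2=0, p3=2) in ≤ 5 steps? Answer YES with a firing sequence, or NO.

depth 0: 1 marking
depth 1: 2 markings reached so far
depth 2: 2 markings reached so far
(frontier empty at depth 2; search complete)
target is not among the 2 markings reachable within 5 steps

NO — not reachable within 5 firings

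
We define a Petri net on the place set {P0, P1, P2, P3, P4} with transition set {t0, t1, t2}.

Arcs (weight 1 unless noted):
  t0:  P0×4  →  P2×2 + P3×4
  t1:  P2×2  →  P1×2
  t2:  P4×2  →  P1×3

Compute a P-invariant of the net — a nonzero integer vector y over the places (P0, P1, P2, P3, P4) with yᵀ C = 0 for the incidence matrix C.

Incidence matrix C (rows=places, cols=transitions):
       t0   t1   t2
   P0  -4    0    0
   P1   0    2    3
   P2   2   -2    0
   P3   4    0    0
   P4   0    0   -2

Candidate y = [1, 0, 0, 1, 0]; check y·C column-wise:
  col t0: 1·-4 + 0·2 + 1·4 = 0
  col t1: 1·0 + 0·2 + 0·-2 + 1·0 = 0
  col t2: 1·0 + 0·3 + 1·0 + 0·-2 = 0

y = (P0:1, P1:0, P2:0, P3:1, P4:0)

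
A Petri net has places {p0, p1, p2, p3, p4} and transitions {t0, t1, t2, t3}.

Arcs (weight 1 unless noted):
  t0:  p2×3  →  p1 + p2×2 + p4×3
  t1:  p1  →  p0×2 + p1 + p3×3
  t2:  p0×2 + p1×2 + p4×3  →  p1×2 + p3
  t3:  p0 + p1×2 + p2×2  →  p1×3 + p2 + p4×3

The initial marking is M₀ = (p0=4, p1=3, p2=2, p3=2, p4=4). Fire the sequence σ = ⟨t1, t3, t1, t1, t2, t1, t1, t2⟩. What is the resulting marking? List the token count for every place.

step 1: fire t1:  (p0=4, p1=3, p2=2, p3=2, p4=4) → (p0=6, p1=3, p2=2, p3=5, p4=4)
step 2: fire t3:  (p0=6, p1=3, p2=2, p3=5, p4=4) → (p0=5, p1=4, p2=1, p3=5, p4=7)
step 3: fire t1:  (p0=5, p1=4, p2=1, p3=5, p4=7) → (p0=7, p1=4, p2=1, p3=8, p4=7)
step 4: fire t1:  (p0=7, p1=4, p2=1, p3=8, p4=7) → (p0=9, p1=4, p2=1, p3=11, p4=7)
step 5: fire t2:  (p0=9, p1=4, p2=1, p3=11, p4=7) → (p0=7, p1=4, p2=1, p3=12, p4=4)
step 6: fire t1:  (p0=7, p1=4, p2=1, p3=12, p4=4) → (p0=9, p1=4, p2=1, p3=15, p4=4)
step 7: fire t1:  (p0=9, p1=4, p2=1, p3=15, p4=4) → (p0=11, p1=4, p2=1, p3=18, p4=4)
step 8: fire t2:  (p0=11, p1=4, p2=1, p3=18, p4=4) → (p0=9, p1=4, p2=1, p3=19, p4=1)

(p0=9, p1=4, p2=1, p3=19, p4=1)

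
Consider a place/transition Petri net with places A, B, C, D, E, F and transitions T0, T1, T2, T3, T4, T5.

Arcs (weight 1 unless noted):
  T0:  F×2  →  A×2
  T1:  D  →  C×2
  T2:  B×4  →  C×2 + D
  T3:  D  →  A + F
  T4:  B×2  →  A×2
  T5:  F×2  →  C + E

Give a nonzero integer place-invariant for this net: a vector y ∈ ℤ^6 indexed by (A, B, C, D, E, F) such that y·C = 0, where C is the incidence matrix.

y = (A:1, B:1, C:1, D:2, E:1, F:1)

Incidence matrix C (rows=places, cols=transitions):
       T0   T1   T2   T3   T4   T5
    A   2    0    0    1    2    0
    B   0    0   -4    0   -2    0
    C   0    2    2    0    0    1
    D   0   -1    1   -1    0    0
    E   0    0    0    0    0    1
    F  -2    0    0    1    0   -2

Candidate y = [1, 1, 1, 2, 1, 1]; check y·C column-wise:
  col T0: 1·2 + 1·0 + 1·0 + 2·0 + 1·0 + 1·-2 = 0
  col T1: 1·0 + 1·0 + 1·2 + 2·-1 + 1·0 + 1·0 = 0
  col T2: 1·0 + 1·-4 + 1·2 + 2·1 + 1·0 + 1·0 = 0
  col T3: 1·1 + 1·0 + 1·0 + 2·-1 + 1·0 + 1·1 = 0
  col T4: 1·2 + 1·-2 + 1·0 + 2·0 + 1·0 + 1·0 = 0
  col T5: 1·0 + 1·0 + 1·1 + 2·0 + 1·1 + 1·-2 = 0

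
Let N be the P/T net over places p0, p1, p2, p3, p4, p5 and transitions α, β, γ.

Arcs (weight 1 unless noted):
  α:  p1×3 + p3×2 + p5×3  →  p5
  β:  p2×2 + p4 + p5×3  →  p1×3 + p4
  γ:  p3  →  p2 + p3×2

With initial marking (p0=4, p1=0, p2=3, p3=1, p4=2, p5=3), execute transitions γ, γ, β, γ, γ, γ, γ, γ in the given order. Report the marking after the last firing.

(p0=4, p1=3, p2=8, p3=8, p4=2, p5=0)

step 1: fire γ:  (p0=4, p1=0, p2=3, p3=1, p4=2, p5=3) → (p0=4, p1=0, p2=4, p3=2, p4=2, p5=3)
step 2: fire γ:  (p0=4, p1=0, p2=4, p3=2, p4=2, p5=3) → (p0=4, p1=0, p2=5, p3=3, p4=2, p5=3)
step 3: fire β:  (p0=4, p1=0, p2=5, p3=3, p4=2, p5=3) → (p0=4, p1=3, p2=3, p3=3, p4=2, p5=0)
step 4: fire γ:  (p0=4, p1=3, p2=3, p3=3, p4=2, p5=0) → (p0=4, p1=3, p2=4, p3=4, p4=2, p5=0)
step 5: fire γ:  (p0=4, p1=3, p2=4, p3=4, p4=2, p5=0) → (p0=4, p1=3, p2=5, p3=5, p4=2, p5=0)
step 6: fire γ:  (p0=4, p1=3, p2=5, p3=5, p4=2, p5=0) → (p0=4, p1=3, p2=6, p3=6, p4=2, p5=0)
step 7: fire γ:  (p0=4, p1=3, p2=6, p3=6, p4=2, p5=0) → (p0=4, p1=3, p2=7, p3=7, p4=2, p5=0)
step 8: fire γ:  (p0=4, p1=3, p2=7, p3=7, p4=2, p5=0) → (p0=4, p1=3, p2=8, p3=8, p4=2, p5=0)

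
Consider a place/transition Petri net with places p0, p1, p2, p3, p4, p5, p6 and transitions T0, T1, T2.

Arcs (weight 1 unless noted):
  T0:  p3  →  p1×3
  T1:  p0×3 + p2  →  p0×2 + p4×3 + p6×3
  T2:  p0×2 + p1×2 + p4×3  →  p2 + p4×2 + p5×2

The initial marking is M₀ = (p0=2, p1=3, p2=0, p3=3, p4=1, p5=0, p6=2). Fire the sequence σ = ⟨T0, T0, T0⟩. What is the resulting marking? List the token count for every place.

(p0=2, p1=12, p2=0, p3=0, p4=1, p5=0, p6=2)

step 1: fire T0:  (p0=2, p1=3, p2=0, p3=3, p4=1, p5=0, p6=2) → (p0=2, p1=6, p2=0, p3=2, p4=1, p5=0, p6=2)
step 2: fire T0:  (p0=2, p1=6, p2=0, p3=2, p4=1, p5=0, p6=2) → (p0=2, p1=9, p2=0, p3=1, p4=1, p5=0, p6=2)
step 3: fire T0:  (p0=2, p1=9, p2=0, p3=1, p4=1, p5=0, p6=2) → (p0=2, p1=12, p2=0, p3=0, p4=1, p5=0, p6=2)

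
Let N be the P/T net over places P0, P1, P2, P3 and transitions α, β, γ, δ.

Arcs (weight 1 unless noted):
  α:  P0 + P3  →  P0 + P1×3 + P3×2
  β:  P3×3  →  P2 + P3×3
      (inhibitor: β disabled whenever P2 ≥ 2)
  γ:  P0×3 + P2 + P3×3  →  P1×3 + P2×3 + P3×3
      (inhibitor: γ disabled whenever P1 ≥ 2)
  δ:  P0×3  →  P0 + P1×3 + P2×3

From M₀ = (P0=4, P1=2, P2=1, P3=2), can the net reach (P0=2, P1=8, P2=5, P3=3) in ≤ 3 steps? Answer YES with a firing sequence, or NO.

YES — reachable via ⟨α, β, δ⟩ (3 firings)

step 1: fire α:  (P0=4, P1=2, P2=1, P3=2) → (P0=4, P1=5, P2=1, P3=3)
step 2: fire β:  (P0=4, P1=5, P2=1, P3=3) → (P0=4, P1=5, P2=2, P3=3)
step 3: fire δ:  (P0=4, P1=5, P2=2, P3=3) → (P0=2, P1=8, P2=5, P3=3)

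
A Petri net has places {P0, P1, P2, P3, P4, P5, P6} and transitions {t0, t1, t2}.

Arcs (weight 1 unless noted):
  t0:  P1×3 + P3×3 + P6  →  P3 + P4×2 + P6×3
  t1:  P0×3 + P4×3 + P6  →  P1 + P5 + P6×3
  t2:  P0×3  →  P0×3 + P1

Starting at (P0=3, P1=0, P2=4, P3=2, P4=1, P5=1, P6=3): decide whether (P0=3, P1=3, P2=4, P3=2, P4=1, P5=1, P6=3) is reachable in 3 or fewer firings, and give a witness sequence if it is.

step 1: fire t2:  (P0=3, P1=0, P2=4, P3=2, P4=1, P5=1, P6=3) → (P0=3, P1=1, P2=4, P3=2, P4=1, P5=1, P6=3)
step 2: fire t2:  (P0=3, P1=1, P2=4, P3=2, P4=1, P5=1, P6=3) → (P0=3, P1=2, P2=4, P3=2, P4=1, P5=1, P6=3)
step 3: fire t2:  (P0=3, P1=2, P2=4, P3=2, P4=1, P5=1, P6=3) → (P0=3, P1=3, P2=4, P3=2, P4=1, P5=1, P6=3)

YES — reachable via ⟨t2, t2, t2⟩ (3 firings)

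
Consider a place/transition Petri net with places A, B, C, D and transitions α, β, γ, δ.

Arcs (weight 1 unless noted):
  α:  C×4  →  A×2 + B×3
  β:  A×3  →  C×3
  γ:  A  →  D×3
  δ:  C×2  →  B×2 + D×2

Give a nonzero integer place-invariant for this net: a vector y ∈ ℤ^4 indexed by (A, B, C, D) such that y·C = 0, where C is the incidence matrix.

Incidence matrix C (rows=places, cols=transitions):
        α    β    γ    δ
    A   2   -3   -1    0
    B   3    0    0    2
    C  -4    3    0   -2
    D   0    0    3    2

Candidate y = [3, 2, 3, 1]; check y·C column-wise:
  col α: 3·2 + 2·3 + 3·-4 + 1·0 = 0
  col β: 3·-3 + 2·0 + 3·3 + 1·0 = 0
  col γ: 3·-1 + 2·0 + 3·0 + 1·3 = 0
  col δ: 3·0 + 2·2 + 3·-2 + 1·2 = 0

y = (A:3, B:2, C:3, D:1)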